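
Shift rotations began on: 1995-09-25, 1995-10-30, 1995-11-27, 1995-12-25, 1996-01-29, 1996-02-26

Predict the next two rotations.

All Mondays; the gaps (35, 28, 28, 35, 28) vary with month length.
This is the last Monday of each month.
March 1996 ends with Monday 1996-03-25.
Last Monday of April 1996: 1996-04-29.

1996-03-25, 1996-04-29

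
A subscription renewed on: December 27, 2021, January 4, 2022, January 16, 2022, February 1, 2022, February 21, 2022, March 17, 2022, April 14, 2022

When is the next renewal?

Gaps: 8, 12, 16, 20, 24, 28 days — each gap is 4 larger than the previous one.
Next gap: 32 days. April 14, 2022 + 32 days = May 16, 2022.

May 16, 2022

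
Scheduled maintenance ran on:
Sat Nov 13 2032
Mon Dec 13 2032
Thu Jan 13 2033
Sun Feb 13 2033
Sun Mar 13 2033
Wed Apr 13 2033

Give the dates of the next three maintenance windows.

Each date is the 13th; the gaps (30, 31, 31, 28, 31) track the month lengths.
The rule is the 13th of each month.
May 2033: Fri May 13 2033.
June 2033: Mon Jun 13 2033.
Next: July 2033 → Wed Jul 13 2033.

Fri May 13 2033, Mon Jun 13 2033, Wed Jul 13 2033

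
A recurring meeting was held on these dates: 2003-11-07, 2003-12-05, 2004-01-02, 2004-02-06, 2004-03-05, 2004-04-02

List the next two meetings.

2004-05-07, 2004-06-04

These are Fridays at 28- or 35-day spacing (28, 28, 35, 28, 28).
The pattern: 1st Friday of the month.
May 2004 — 1st Friday is 2004-05-07.
1st Friday of June 2004: 2004-06-04.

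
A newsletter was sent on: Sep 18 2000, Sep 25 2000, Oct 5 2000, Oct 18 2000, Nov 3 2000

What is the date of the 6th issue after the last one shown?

Apr 11 2001

Intervals are 7, 10, 13, 16 days — an arithmetic progression with common difference 3.
Next gap: 19 days. Nov 3 2000 + 19 days = Nov 22 2000.
Next gap: 22 days. Nov 22 2000 + 22 days = Dec 14 2000.
Next gap: 25 days. Dec 14 2000 + 25 days = Jan 8 2001.
Next gap: 28 days. Jan 8 2001 + 28 days = Feb 5 2001.
Next gap: 31 days. Feb 5 2001 + 31 days = Mar 8 2001.
Next gap: 34 days. Mar 8 2001 + 34 days = Apr 11 2001.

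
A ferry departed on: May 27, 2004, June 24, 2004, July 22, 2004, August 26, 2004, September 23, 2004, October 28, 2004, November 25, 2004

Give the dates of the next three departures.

December 23, 2004; January 27, 2005; February 24, 2005

Gaps: 28, 28, 35, 28, 35, 28 days — a mix of 28 and 35. Every date is a Thursday.
Each is the 4th Thursday of its month.
4th Thursday of December 2004: December 23, 2004.
January 2005 — 4th Thursday is January 27, 2005.
February 2005 — 4th Thursday is February 24, 2005.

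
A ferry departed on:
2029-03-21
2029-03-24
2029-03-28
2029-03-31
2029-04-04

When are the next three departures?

Every event lands on a Wednesday or Saturday (gaps cycle 3, 4, 3, 4).
So the schedule is: every Wednesday and Saturday.
Next Saturday: 2029-04-07.
Next Wednesday: 2029-04-11.
The following Saturday is 2029-04-14.

2029-04-07, 2029-04-11, 2029-04-14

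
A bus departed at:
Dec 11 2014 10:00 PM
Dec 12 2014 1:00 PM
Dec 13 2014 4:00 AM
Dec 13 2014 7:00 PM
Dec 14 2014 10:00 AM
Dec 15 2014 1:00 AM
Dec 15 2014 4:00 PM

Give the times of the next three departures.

Dec 16 2014 7:00 AM, Dec 16 2014 10:00 PM, Dec 17 2014 1:00 PM

Gaps: 15, 15, 15, 15, 15, 15 hours — each event is 15 hours after the previous one.
Dec 15 2014 4:00 PM + 15 h = Dec 16 2014 7:00 AM.
Dec 16 2014 7:00 AM + 15 h = Dec 16 2014 10:00 PM.
Dec 16 2014 10:00 PM + 15 h = Dec 17 2014 1:00 PM.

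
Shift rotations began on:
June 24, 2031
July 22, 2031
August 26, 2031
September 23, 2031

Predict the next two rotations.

Gaps: 28, 35, 28 days — a mix of 28 and 35. Every date is a Tuesday.
Each is the 4th Tuesday of its month.
October 2031 — 4th Tuesday is October 28, 2031.
November 2031 — 4th Tuesday is November 25, 2031.

October 28, 2031; November 25, 2031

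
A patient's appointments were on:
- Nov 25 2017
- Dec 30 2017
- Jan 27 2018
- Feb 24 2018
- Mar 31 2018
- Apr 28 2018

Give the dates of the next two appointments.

May 26 2018, Jun 30 2018

Every date is a Saturday; gaps 35, 28, 28, 35, 28 days.
Each is the last Saturday of its month (at least one falls on the 29th or later, ruling out '4th Saturday').
Last Saturday of May 2018: May 26 2018.
June 2018 ends with Saturday Jun 30 2018.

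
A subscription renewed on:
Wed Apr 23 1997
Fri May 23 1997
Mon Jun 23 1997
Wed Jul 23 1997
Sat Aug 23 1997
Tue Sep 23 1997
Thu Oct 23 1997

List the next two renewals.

Sun Nov 23 1997, Tue Dec 23 1997

Each date is the 23rd; the gaps (30, 31, 30, 31, 31, 30) track the month lengths.
The rule is the 23rd of each month.
November 1997: Sun Nov 23 1997.
December 1997: Tue Dec 23 1997.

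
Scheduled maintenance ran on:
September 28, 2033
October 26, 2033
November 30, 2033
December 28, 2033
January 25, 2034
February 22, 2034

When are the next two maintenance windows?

March 29, 2034; April 26, 2034

Every date is a Wednesday; gaps 28, 35, 28, 28, 28 days.
Each is the last Wednesday of its month (at least one falls on the 29th or later, ruling out '4th Wednesday').
March 2034 ends with Wednesday March 29, 2034.
April 2034 ends with Wednesday April 26, 2034.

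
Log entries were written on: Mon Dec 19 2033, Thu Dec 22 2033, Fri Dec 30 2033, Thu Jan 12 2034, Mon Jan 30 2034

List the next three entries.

Intervals are 3, 8, 13, 18 days — an arithmetic progression with common difference 5.
Next gap: 23 days. Mon Jan 30 2034 + 23 days = Wed Feb 22 2034.
Next gap: 28 days. Wed Feb 22 2034 + 28 days = Wed Mar 22 2034.
Next gap: 33 days. Wed Mar 22 2034 + 33 days = Mon Apr 24 2034.

Wed Feb 22 2034, Wed Mar 22 2034, Mon Apr 24 2034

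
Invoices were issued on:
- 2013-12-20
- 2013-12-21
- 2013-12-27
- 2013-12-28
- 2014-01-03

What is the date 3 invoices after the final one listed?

Every event lands on a Friday or Saturday (gaps cycle 1, 6, 1, 6).
So the schedule is: every Friday and Saturday.
The following Saturday is 2014-01-04.
The following Friday is 2014-01-10.
Next Saturday: 2014-01-11.

2014-01-11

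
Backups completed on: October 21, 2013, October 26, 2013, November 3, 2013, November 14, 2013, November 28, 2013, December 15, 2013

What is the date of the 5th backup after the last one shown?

Gaps: 5, 8, 11, 14, 17 days — each gap is 3 larger than the previous one.
Next gap: 20 days. December 15, 2013 + 20 days = January 4, 2014.
Next gap: 23 days. January 4, 2014 + 23 days = January 27, 2014.
Next gap: 26 days. January 27, 2014 + 26 days = February 22, 2014.
Next gap: 29 days. February 22, 2014 + 29 days = March 23, 2014.
Next gap: 32 days. March 23, 2014 + 32 days = April 24, 2014.

April 24, 2014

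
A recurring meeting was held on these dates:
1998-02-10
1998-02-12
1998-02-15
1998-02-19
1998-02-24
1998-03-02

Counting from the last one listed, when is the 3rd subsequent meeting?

Intervals are 2, 3, 4, 5, 6 days — an arithmetic progression with common difference 1.
Next gap: 7 days. 1998-03-02 + 7 days = 1998-03-09.
Next gap: 8 days. 1998-03-09 + 8 days = 1998-03-17.
Next gap: 9 days. 1998-03-17 + 9 days = 1998-03-26.

1998-03-26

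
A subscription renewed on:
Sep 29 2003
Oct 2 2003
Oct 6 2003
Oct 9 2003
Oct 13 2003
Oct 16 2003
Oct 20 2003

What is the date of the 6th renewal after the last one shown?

Gaps: 3, 4, 3, 4, 3, 4 days — not constant, but cyclic with period 2.
The events fall on every Monday and Thursday.
The following Thursday is Oct 23 2003.
The following Monday is Oct 27 2003.
Next Thursday: Oct 30 2003.
Next Monday: Nov 3 2003.
Next Thursday: Nov 6 2003.
Next Monday: Nov 10 2003.

Nov 10 2003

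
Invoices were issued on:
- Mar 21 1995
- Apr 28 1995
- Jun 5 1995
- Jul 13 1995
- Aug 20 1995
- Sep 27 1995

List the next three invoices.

Nov 4 1995, Dec 12 1995, Jan 19 1996

Gaps between consecutive events: 38, 38, 38, 38, 38 days — a constant 38-day interval.
Sep 27 1995 + 38 days = Nov 4 1995.
Nov 4 1995 + 38 days = Dec 12 1995.
Dec 12 1995 + 38 days = Jan 19 1996.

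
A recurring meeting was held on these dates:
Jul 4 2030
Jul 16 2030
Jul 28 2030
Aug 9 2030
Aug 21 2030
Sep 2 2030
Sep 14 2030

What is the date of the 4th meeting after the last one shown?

Nov 1 2030

The spacing is 12, 12, 12, 12, 12, 12 days — always 12 days.
Sep 14 2030 + 12 days = Sep 26 2030.
Sep 26 2030 + 12 days = Oct 8 2030.
Oct 8 2030 + 12 days = Oct 20 2030.
Oct 20 2030 + 12 days = Nov 1 2030.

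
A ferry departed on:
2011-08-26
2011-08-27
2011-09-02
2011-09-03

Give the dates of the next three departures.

2011-09-09, 2011-09-10, 2011-09-16

Every event lands on a Friday or Saturday (gaps cycle 1, 6, 1).
So the schedule is: every Friday and Saturday.
The following Friday is 2011-09-09.
The following Saturday is 2011-09-10.
Next Friday: 2011-09-16.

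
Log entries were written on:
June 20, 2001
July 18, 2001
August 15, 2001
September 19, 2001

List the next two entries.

Gaps: 28, 28, 35 days — a mix of 28 and 35. Every date is a Wednesday.
Each is the 3rd Wednesday of its month.
October 2001 — 3rd Wednesday is October 17, 2001.
3rd Wednesday of November 2001: November 21, 2001.

October 17, 2001; November 21, 2001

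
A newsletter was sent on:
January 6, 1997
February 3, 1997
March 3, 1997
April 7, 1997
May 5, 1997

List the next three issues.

June 2, 1997; July 7, 1997; August 4, 1997

These are Mondays at 28- or 35-day spacing (28, 28, 35, 28).
The pattern: 1st Monday of the month.
1st Monday of June 1997: June 2, 1997.
July 1997 — 1st Monday is July 7, 1997.
August 1997 — 1st Monday is August 4, 1997.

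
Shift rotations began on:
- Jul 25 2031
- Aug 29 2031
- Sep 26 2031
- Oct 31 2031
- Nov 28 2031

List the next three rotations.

All Fridays; the gaps (35, 28, 35, 28) vary with month length.
This is the last Friday of each month.
December 2031 ends with Friday Dec 26 2031.
January 2032 ends with Friday Jan 30 2032.
February 2032 ends with Friday Feb 27 2032.

Dec 26 2031, Jan 30 2032, Feb 27 2032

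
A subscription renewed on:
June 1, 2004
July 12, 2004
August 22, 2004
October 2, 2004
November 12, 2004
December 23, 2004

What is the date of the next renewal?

The spacing is 41, 41, 41, 41, 41 days — always 41 days.
December 23, 2004 + 41 days = February 2, 2005.

February 2, 2005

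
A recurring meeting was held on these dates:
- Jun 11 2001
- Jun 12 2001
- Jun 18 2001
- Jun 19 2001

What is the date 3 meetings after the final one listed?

Every event lands on a Monday or Tuesday (gaps cycle 1, 6, 1).
So the schedule is: every Monday and Tuesday.
The following Monday is Jun 25 2001.
The following Tuesday is Jun 26 2001.
Next Monday: Jul 2 2001.

Jul 2 2001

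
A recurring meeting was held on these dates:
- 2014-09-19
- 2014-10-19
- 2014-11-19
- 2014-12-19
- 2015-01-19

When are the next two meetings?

The day-of-month is always 19 (30, 31, 30, 31 days between events).
So this recurs on the 19th of each month.
February 2015: 2015-02-19.
Next: March 2015 → 2015-03-19.

2015-02-19, 2015-03-19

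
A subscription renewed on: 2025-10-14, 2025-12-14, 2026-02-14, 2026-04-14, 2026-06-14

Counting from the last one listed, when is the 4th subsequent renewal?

2027-02-14

Each date is the 14th; the gaps (61, 62, 59, 61) track the month lengths.
The rule is the 14th of every 2 months.
August 2026: 2026-08-14.
October 2026: 2026-10-14.
December 2026: 2026-12-14.
Next: February 2027 → 2027-02-14.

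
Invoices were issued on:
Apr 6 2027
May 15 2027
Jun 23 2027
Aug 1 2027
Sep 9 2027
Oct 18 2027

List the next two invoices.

Gaps between consecutive events: 39, 39, 39, 39, 39 days — a constant 39-day interval.
Oct 18 2027 + 39 days = Nov 26 2027.
Nov 26 2027 + 39 days = Jan 4 2028.

Nov 26 2027, Jan 4 2028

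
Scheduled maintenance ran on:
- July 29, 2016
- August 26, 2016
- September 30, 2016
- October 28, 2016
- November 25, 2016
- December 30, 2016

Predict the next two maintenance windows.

January 27, 2017; February 24, 2017

Every date is a Friday; gaps 28, 35, 28, 28, 35 days.
Each is the last Friday of its month (at least one falls on the 29th or later, ruling out '4th Friday').
Last Friday of January 2017: January 27, 2017.
February 2017 ends with Friday February 24, 2017.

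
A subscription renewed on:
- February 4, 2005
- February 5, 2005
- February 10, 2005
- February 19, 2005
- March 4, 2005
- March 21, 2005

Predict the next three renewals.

Intervals are 1, 5, 9, 13, 17 days — an arithmetic progression with common difference 4.
Next gap: 21 days. March 21, 2005 + 21 days = April 11, 2005.
Next gap: 25 days. April 11, 2005 + 25 days = May 6, 2005.
Next gap: 29 days. May 6, 2005 + 29 days = June 4, 2005.

April 11, 2005; May 6, 2005; June 4, 2005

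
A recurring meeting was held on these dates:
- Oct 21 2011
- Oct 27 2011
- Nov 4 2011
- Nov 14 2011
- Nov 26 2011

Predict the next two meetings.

Dec 10 2011, Dec 26 2011

Gaps: 6, 8, 10, 12 days — each gap is 2 larger than the previous one.
Next gap: 14 days. Nov 26 2011 + 14 days = Dec 10 2011.
Next gap: 16 days. Dec 10 2011 + 16 days = Dec 26 2011.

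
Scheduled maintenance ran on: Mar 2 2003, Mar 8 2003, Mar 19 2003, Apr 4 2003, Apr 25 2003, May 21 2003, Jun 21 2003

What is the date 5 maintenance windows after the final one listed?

Feb 6 2004

The spacing grows by 5 each time: 6, 11, 16, 21, 26, 31 days.
Next gap: 36 days. Jun 21 2003 + 36 days = Jul 27 2003.
Next gap: 41 days. Jul 27 2003 + 41 days = Sep 6 2003.
Next gap: 46 days. Sep 6 2003 + 46 days = Oct 22 2003.
Next gap: 51 days. Oct 22 2003 + 51 days = Dec 12 2003.
Next gap: 56 days. Dec 12 2003 + 56 days = Feb 6 2004.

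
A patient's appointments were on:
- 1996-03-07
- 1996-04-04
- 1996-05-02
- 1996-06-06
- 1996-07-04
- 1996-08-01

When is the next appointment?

1996-09-05

Gaps: 28, 28, 35, 28, 28 days — a mix of 28 and 35. Every date is a Thursday.
Each is the 1st Thursday of its month.
1st Thursday of September 1996: 1996-09-05.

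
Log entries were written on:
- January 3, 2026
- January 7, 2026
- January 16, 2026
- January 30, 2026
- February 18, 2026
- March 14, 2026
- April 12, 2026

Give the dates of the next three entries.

May 16, 2026; June 24, 2026; August 7, 2026

The spacing grows by 5 each time: 4, 9, 14, 19, 24, 29 days.
Next gap: 34 days. April 12, 2026 + 34 days = May 16, 2026.
Next gap: 39 days. May 16, 2026 + 39 days = June 24, 2026.
Next gap: 44 days. June 24, 2026 + 44 days = August 7, 2026.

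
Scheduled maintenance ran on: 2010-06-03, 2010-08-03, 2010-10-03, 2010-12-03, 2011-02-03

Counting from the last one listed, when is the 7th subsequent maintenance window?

2012-04-03

Gaps: 61, 61, 61, 62 days — not constant. Every event is on the 3rd of the month.
Pattern: the 3rd of every 2 months.
Next: April 2011 → 2011-04-03.
Next: June 2011 → 2011-06-03.
Next: August 2011 → 2011-08-03.
Next: October 2011 → 2011-10-03.
December 2011: 2011-12-03.
Next: February 2012 → 2012-02-03.
Next: April 2012 → 2012-04-03.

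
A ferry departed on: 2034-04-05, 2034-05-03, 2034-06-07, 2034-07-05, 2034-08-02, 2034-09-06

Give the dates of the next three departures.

2034-10-04, 2034-11-01, 2034-12-06

All dates are Wednesdays, 28, 35, 28, 28, 35 days apart.
Specifically, the 1st Wednesday of each month.
October 2034 — 1st Wednesday is 2034-10-04.
November 2034 — 1st Wednesday is 2034-11-01.
December 2034 — 1st Wednesday is 2034-12-06.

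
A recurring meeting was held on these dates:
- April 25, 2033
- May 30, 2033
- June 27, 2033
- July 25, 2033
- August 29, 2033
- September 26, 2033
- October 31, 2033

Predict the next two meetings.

November 28, 2033; December 26, 2033

These are Mondays with 35, 28, 28, 35, 28, 35-day gaps.
Each is the final Monday of its month — May 30, 2033 is past the 28th, so '4th Monday' doesn't fit.
November 2033 ends with Monday November 28, 2033.
December 2033 ends with Monday December 26, 2033.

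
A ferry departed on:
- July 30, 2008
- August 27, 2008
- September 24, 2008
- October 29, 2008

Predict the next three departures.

All Wednesdays; the gaps (28, 28, 35) vary with month length.
This is the last Wednesday of each month.
November 2008 ends with Wednesday November 26, 2008.
Last Wednesday of December 2008: December 31, 2008.
January 2009 ends with Wednesday January 28, 2009.

November 26, 2008; December 31, 2008; January 28, 2009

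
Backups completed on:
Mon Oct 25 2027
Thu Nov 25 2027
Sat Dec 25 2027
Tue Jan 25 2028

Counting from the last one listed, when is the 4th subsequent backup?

Thu May 25 2028

Each date is the 25th; the gaps (31, 30, 31) track the month lengths.
The rule is the 25th of each month.
Next: February 2028 → Fri Feb 25 2028.
Next: March 2028 → Sat Mar 25 2028.
April 2028: Tue Apr 25 2028.
May 2028: Thu May 25 2028.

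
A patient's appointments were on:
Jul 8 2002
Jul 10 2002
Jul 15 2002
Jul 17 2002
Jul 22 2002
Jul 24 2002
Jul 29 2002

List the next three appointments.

Jul 31 2002, Aug 5 2002, Aug 7 2002

Every event lands on a Monday or Wednesday (gaps cycle 2, 5, 2, 5, 2, 5).
So the schedule is: every Monday and Wednesday.
The following Wednesday is Jul 31 2002.
The following Monday is Aug 5 2002.
The following Wednesday is Aug 7 2002.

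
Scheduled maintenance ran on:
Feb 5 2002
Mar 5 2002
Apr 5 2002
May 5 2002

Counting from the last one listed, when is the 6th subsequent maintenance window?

Nov 5 2002

The day-of-month is always 5 (28, 31, 30 days between events).
So this recurs on the 5th of each month.
June 2002: Jun 5 2002.
Next: July 2002 → Jul 5 2002.
Next: August 2002 → Aug 5 2002.
Next: September 2002 → Sep 5 2002.
Next: October 2002 → Oct 5 2002.
Next: November 2002 → Nov 5 2002.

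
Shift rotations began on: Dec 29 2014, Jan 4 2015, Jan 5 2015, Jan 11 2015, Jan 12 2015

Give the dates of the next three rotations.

The gap pattern 6, 1, 6, 1 repeats every 2 events.
These are the Mondays and Sundays of each week.
Next Sunday: Jan 18 2015.
Next Monday: Jan 19 2015.
The following Sunday is Jan 25 2015.

Jan 18 2015, Jan 19 2015, Jan 25 2015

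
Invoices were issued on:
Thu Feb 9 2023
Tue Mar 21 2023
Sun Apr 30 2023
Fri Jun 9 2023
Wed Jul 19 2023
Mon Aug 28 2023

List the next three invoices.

Sat Oct 7 2023, Thu Nov 16 2023, Tue Dec 26 2023

The spacing is 40, 40, 40, 40, 40 days — always 40 days.
Mon Aug 28 2023 + 40 days = Sat Oct 7 2023.
Sat Oct 7 2023 + 40 days = Thu Nov 16 2023.
Thu Nov 16 2023 + 40 days = Tue Dec 26 2023.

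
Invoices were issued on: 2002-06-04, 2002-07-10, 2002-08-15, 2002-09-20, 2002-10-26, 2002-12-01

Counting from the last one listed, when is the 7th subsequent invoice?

2003-08-10

Every event comes 36 days after the last (36, 36, 36, 36, 36).
2002-12-01 + 36 days = 2003-01-06.
2003-01-06 + 36 days = 2003-02-11.
2003-02-11 + 36 days = 2003-03-19.
2003-03-19 + 36 days = 2003-04-24.
2003-04-24 + 36 days = 2003-05-30.
2003-05-30 + 36 days = 2003-07-05.
2003-07-05 + 36 days = 2003-08-10.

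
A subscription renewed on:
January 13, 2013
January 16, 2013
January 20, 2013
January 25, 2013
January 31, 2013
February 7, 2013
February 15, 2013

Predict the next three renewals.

February 24, 2013; March 6, 2013; March 17, 2013

Gaps: 3, 4, 5, 6, 7, 8 days — each gap is 1 larger than the previous one.
Next gap: 9 days. February 15, 2013 + 9 days = February 24, 2013.
Next gap: 10 days. February 24, 2013 + 10 days = March 6, 2013.
Next gap: 11 days. March 6, 2013 + 11 days = March 17, 2013.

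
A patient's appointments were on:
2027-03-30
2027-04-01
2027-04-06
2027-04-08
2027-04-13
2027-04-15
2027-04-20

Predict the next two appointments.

2027-04-22, 2027-04-27

Gaps: 2, 5, 2, 5, 2, 5 days — not constant, but cyclic with period 2.
The events fall on every Tuesday and Thursday.
Next Thursday: 2027-04-22.
Next Tuesday: 2027-04-27.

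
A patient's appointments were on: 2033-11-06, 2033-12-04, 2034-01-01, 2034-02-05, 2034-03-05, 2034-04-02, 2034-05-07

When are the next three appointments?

2034-06-04, 2034-07-02, 2034-08-06

These are Sundays at 28- or 35-day spacing (28, 28, 35, 28, 28, 35).
The pattern: 1st Sunday of the month.
June 2034 — 1st Sunday is 2034-06-04.
July 2034 — 1st Sunday is 2034-07-02.
August 2034 — 1st Sunday is 2034-08-06.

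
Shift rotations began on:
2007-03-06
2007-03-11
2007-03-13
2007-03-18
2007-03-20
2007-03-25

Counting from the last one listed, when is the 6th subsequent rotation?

Gaps: 5, 2, 5, 2, 5 days — not constant, but cyclic with period 2.
The events fall on every Tuesday and Sunday.
Next Tuesday: 2007-03-27.
Next Sunday: 2007-04-01.
Next Tuesday: 2007-04-03.
The following Sunday is 2007-04-08.
Next Tuesday: 2007-04-10.
The following Sunday is 2007-04-15.

2007-04-15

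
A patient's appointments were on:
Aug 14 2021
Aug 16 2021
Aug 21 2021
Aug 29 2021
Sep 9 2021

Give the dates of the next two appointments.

Intervals are 2, 5, 8, 11 days — an arithmetic progression with common difference 3.
Next gap: 14 days. Sep 9 2021 + 14 days = Sep 23 2021.
Next gap: 17 days. Sep 23 2021 + 17 days = Oct 10 2021.

Sep 23 2021, Oct 10 2021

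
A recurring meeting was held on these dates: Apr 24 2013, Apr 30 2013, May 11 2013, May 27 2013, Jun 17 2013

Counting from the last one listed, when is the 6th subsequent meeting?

The spacing grows by 5 each time: 6, 11, 16, 21 days.
Next gap: 26 days. Jun 17 2013 + 26 days = Jul 13 2013.
Next gap: 31 days. Jul 13 2013 + 31 days = Aug 13 2013.
Next gap: 36 days. Aug 13 2013 + 36 days = Sep 18 2013.
Next gap: 41 days. Sep 18 2013 + 41 days = Oct 29 2013.
Next gap: 46 days. Oct 29 2013 + 46 days = Dec 14 2013.
Next gap: 51 days. Dec 14 2013 + 51 days = Feb 3 2014.

Feb 3 2014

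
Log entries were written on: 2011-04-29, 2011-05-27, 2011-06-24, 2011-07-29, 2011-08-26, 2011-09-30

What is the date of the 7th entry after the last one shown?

Every date is a Friday; gaps 28, 28, 35, 28, 35 days.
Each is the last Friday of its month (at least one falls on the 29th or later, ruling out '4th Friday').
October 2011 ends with Friday 2011-10-28.
Last Friday of November 2011: 2011-11-25.
December 2011 ends with Friday 2011-12-30.
January 2012 ends with Friday 2012-01-27.
February 2012 ends with Friday 2012-02-24.
March 2012 ends with Friday 2012-03-30.
April 2012 ends with Friday 2012-04-27.

2012-04-27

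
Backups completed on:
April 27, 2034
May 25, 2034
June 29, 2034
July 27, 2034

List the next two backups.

These are Thursdays with 28, 35, 28-day gaps.
Each is the final Thursday of its month — June 29, 2034 is past the 28th, so '4th Thursday' doesn't fit.
August 2034 ends with Thursday August 31, 2034.
September 2034 ends with Thursday September 28, 2034.

August 31, 2034; September 28, 2034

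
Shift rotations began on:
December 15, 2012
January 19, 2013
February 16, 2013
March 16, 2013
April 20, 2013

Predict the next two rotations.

These are Saturdays at 28- or 35-day spacing (35, 28, 28, 35).
The pattern: 3rd Saturday of the month.
May 2013 — 3rd Saturday is May 18, 2013.
June 2013 — 3rd Saturday is June 15, 2013.

May 18, 2013; June 15, 2013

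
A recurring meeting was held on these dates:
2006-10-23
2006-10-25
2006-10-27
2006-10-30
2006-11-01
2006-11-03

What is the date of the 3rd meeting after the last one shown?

2006-11-10

Gaps: 2, 2, 3, 2, 2 days — not constant, but cyclic with period 3.
The events fall on every Monday, Wednesday and Friday.
The following Monday is 2006-11-06.
Next Wednesday: 2006-11-08.
The following Friday is 2006-11-10.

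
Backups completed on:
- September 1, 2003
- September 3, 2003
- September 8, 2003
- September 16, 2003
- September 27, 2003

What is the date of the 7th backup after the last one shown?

The spacing grows by 3 each time: 2, 5, 8, 11 days.
Next gap: 14 days. September 27, 2003 + 14 days = October 11, 2003.
Next gap: 17 days. October 11, 2003 + 17 days = October 28, 2003.
Next gap: 20 days. October 28, 2003 + 20 days = November 17, 2003.
Next gap: 23 days. November 17, 2003 + 23 days = December 10, 2003.
Next gap: 26 days. December 10, 2003 + 26 days = January 5, 2004.
Next gap: 29 days. January 5, 2004 + 29 days = February 3, 2004.
Next gap: 32 days. February 3, 2004 + 32 days = March 6, 2004.

March 6, 2004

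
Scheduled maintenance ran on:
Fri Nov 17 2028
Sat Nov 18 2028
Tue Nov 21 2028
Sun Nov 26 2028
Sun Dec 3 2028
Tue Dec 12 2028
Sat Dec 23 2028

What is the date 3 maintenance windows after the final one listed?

Tue Feb 6 2029

The spacing grows by 2 each time: 1, 3, 5, 7, 9, 11 days.
Next gap: 13 days. Sat Dec 23 2028 + 13 days = Fri Jan 5 2029.
Next gap: 15 days. Fri Jan 5 2029 + 15 days = Sat Jan 20 2029.
Next gap: 17 days. Sat Jan 20 2029 + 17 days = Tue Feb 6 2029.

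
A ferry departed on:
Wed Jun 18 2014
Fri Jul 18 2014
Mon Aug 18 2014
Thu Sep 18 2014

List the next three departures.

The day-of-month is always 18 (30, 31, 31 days between events).
So this recurs on the 18th of each month.
Next: October 2014 → Sat Oct 18 2014.
November 2014: Tue Nov 18 2014.
Next: December 2014 → Thu Dec 18 2014.

Sat Oct 18 2014, Tue Nov 18 2014, Thu Dec 18 2014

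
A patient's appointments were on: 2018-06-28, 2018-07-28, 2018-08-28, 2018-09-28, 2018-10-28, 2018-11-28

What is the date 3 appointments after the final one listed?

2019-02-28

The day-of-month is always 28 (30, 31, 31, 30, 31 days between events).
So this recurs on the 28th of each month.
Next: December 2018 → 2018-12-28.
January 2019: 2019-01-28.
Next: February 2019 → 2019-02-28.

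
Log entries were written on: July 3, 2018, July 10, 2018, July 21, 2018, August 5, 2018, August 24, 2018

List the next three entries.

The spacing grows by 4 each time: 7, 11, 15, 19 days.
Next gap: 23 days. August 24, 2018 + 23 days = September 16, 2018.
Next gap: 27 days. September 16, 2018 + 27 days = October 13, 2018.
Next gap: 31 days. October 13, 2018 + 31 days = November 13, 2018.

September 16, 2018; October 13, 2018; November 13, 2018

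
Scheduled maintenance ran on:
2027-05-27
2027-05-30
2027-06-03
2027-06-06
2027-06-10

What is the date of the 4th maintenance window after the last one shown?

The gap pattern 3, 4, 3, 4 repeats every 2 events.
These are the Thursdays and Sundays of each week.
The following Sunday is 2027-06-13.
Next Thursday: 2027-06-17.
The following Sunday is 2027-06-20.
Next Thursday: 2027-06-24.

2027-06-24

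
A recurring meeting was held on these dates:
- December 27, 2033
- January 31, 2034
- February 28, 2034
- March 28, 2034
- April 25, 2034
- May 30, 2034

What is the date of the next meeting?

June 27, 2034

These are Tuesdays with 35, 28, 28, 28, 35-day gaps.
Each is the final Tuesday of its month — January 31, 2034 is past the 28th, so '4th Tuesday' doesn't fit.
Last Tuesday of June 2034: June 27, 2034.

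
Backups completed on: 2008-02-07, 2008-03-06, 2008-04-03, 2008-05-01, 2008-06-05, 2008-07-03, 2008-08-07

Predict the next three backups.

Gaps: 28, 28, 28, 35, 28, 35 days — a mix of 28 and 35. Every date is a Thursday.
Each is the 1st Thursday of its month.
1st Thursday of September 2008: 2008-09-04.
October 2008 — 1st Thursday is 2008-10-02.
1st Thursday of November 2008: 2008-11-06.

2008-09-04, 2008-10-02, 2008-11-06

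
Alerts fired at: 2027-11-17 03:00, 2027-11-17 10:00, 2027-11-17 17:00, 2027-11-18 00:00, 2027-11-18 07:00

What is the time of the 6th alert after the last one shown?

2027-11-20 01:00

Spacing: 7, 7, 7, 7 h — constant 7 h.
2027-11-18 07:00 + 7 h = 2027-11-18 14:00.
2027-11-18 14:00 + 7 h = 2027-11-18 21:00.
2027-11-18 21:00 + 7 h = 2027-11-19 04:00.
2027-11-19 04:00 + 7 h = 2027-11-19 11:00.
2027-11-19 11:00 + 7 h = 2027-11-19 18:00.
2027-11-19 18:00 + 7 h = 2027-11-20 01:00.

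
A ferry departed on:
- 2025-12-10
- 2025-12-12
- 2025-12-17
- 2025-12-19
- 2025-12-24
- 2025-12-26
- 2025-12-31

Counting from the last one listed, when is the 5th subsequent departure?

The gap pattern 2, 5, 2, 5, 2, 5 repeats every 2 events.
These are the Wednesdays and Fridays of each week.
The following Friday is 2026-01-02.
The following Wednesday is 2026-01-07.
Next Friday: 2026-01-09.
Next Wednesday: 2026-01-14.
Next Friday: 2026-01-16.

2026-01-16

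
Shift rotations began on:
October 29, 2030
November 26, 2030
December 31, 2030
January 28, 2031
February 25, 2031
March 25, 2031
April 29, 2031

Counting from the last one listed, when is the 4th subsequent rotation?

All Tuesdays; the gaps (28, 35, 28, 28, 28, 35) vary with month length.
This is the last Tuesday of each month.
Last Tuesday of May 2031: May 27, 2031.
Last Tuesday of June 2031: June 24, 2031.
July 2031 ends with Tuesday July 29, 2031.
August 2031 ends with Tuesday August 26, 2031.

August 26, 2031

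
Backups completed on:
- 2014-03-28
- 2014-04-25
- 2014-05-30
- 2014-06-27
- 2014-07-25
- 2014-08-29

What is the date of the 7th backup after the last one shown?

Every date is a Friday; gaps 28, 35, 28, 28, 35 days.
Each is the last Friday of its month (at least one falls on the 29th or later, ruling out '4th Friday').
September 2014 ends with Friday 2014-09-26.
October 2014 ends with Friday 2014-10-31.
November 2014 ends with Friday 2014-11-28.
December 2014 ends with Friday 2014-12-26.
January 2015 ends with Friday 2015-01-30.
Last Friday of February 2015: 2015-02-27.
March 2015 ends with Friday 2015-03-27.

2015-03-27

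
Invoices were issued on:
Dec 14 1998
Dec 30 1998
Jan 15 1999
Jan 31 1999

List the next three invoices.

Feb 16 1999, Mar 4 1999, Mar 20 1999

Gaps between consecutive events: 16, 16, 16 days — a constant 16-day interval.
Jan 31 1999 + 16 days = Feb 16 1999.
Feb 16 1999 + 16 days = Mar 4 1999.
Mar 4 1999 + 16 days = Mar 20 1999.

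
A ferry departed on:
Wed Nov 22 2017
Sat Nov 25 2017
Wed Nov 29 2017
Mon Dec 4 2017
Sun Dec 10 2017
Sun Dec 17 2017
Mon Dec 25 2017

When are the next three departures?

The spacing grows by 1 each time: 3, 4, 5, 6, 7, 8 days.
Next gap: 9 days. Mon Dec 25 2017 + 9 days = Wed Jan 3 2018.
Next gap: 10 days. Wed Jan 3 2018 + 10 days = Sat Jan 13 2018.
Next gap: 11 days. Sat Jan 13 2018 + 11 days = Wed Jan 24 2018.

Wed Jan 3 2018, Sat Jan 13 2018, Wed Jan 24 2018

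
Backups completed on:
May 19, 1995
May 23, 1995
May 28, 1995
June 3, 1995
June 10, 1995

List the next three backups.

June 18, 1995; June 27, 1995; July 7, 1995

Intervals are 4, 5, 6, 7 days — an arithmetic progression with common difference 1.
Next gap: 8 days. June 10, 1995 + 8 days = June 18, 1995.
Next gap: 9 days. June 18, 1995 + 9 days = June 27, 1995.
Next gap: 10 days. June 27, 1995 + 10 days = July 7, 1995.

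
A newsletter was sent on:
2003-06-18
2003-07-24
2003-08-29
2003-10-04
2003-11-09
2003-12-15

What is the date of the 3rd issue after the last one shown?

2004-04-01

The spacing is 36, 36, 36, 36, 36 days — always 36 days.
2003-12-15 + 36 days = 2004-01-20.
2004-01-20 + 36 days = 2004-02-25.
2004-02-25 + 36 days = 2004-04-01.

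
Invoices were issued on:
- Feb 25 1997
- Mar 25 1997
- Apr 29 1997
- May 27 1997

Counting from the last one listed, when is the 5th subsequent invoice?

Oct 28 1997

These are Tuesdays with 28, 35, 28-day gaps.
Each is the final Tuesday of its month — Apr 29 1997 is past the 28th, so '4th Tuesday' doesn't fit.
Last Tuesday of June 1997: Jun 24 1997.
Last Tuesday of July 1997: Jul 29 1997.
Last Tuesday of August 1997: Aug 26 1997.
September 1997 ends with Tuesday Sep 30 1997.
October 1997 ends with Tuesday Oct 28 1997.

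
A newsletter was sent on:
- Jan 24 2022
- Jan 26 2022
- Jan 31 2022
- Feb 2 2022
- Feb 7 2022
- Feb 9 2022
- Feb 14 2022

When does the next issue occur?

Feb 16 2022

Gaps: 2, 5, 2, 5, 2, 5 days — not constant, but cyclic with period 2.
The events fall on every Monday and Wednesday.
The following Wednesday is Feb 16 2022.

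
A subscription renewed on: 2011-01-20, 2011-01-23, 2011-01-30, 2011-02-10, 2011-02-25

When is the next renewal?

Intervals are 3, 7, 11, 15 days — an arithmetic progression with common difference 4.
Next gap: 19 days. 2011-02-25 + 19 days = 2011-03-16.

2011-03-16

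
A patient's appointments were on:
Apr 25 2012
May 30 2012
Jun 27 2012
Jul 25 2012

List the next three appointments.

All Wednesdays; the gaps (35, 28, 28) vary with month length.
This is the last Wednesday of each month.
Last Wednesday of August 2012: Aug 29 2012.
Last Wednesday of September 2012: Sep 26 2012.
October 2012 ends with Wednesday Oct 31 2012.

Aug 29 2012, Sep 26 2012, Oct 31 2012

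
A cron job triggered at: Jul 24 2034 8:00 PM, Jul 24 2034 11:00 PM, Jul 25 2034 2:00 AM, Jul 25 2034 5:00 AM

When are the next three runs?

The interval is a steady 3 hours (3, 3, 3).
Jul 25 2034 5:00 AM + 3 h = Jul 25 2034 8:00 AM.
Jul 25 2034 8:00 AM + 3 h = Jul 25 2034 11:00 AM.
Jul 25 2034 11:00 AM + 3 h = Jul 25 2034 2:00 PM.

Jul 25 2034 8:00 AM, Jul 25 2034 11:00 AM, Jul 25 2034 2:00 PM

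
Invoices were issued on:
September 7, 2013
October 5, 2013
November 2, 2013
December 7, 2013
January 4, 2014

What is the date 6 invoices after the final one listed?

Gaps: 28, 28, 35, 28 days — a mix of 28 and 35. Every date is a Saturday.
Each is the 1st Saturday of its month.
February 2014 — 1st Saturday is February 1, 2014.
March 2014 — 1st Saturday is March 1, 2014.
April 2014 — 1st Saturday is April 5, 2014.
1st Saturday of May 2014: May 3, 2014.
June 2014 — 1st Saturday is June 7, 2014.
1st Saturday of July 2014: July 5, 2014.

July 5, 2014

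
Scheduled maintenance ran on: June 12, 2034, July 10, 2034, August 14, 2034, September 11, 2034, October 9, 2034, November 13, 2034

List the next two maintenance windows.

Gaps: 28, 35, 28, 28, 35 days — a mix of 28 and 35. Every date is a Monday.
Each is the 2nd Monday of its month.
December 2034 — 2nd Monday is December 11, 2034.
January 2035 — 2nd Monday is January 8, 2035.

December 11, 2034; January 8, 2035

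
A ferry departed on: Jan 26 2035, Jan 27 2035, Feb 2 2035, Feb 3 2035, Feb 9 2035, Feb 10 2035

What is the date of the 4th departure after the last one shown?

Gaps: 1, 6, 1, 6, 1 days — not constant, but cyclic with period 2.
The events fall on every Friday and Saturday.
Next Friday: Feb 16 2035.
Next Saturday: Feb 17 2035.
The following Friday is Feb 23 2035.
Next Saturday: Feb 24 2035.

Feb 24 2035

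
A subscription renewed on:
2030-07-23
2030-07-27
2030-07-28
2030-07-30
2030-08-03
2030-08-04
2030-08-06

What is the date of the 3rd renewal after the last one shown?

Gaps: 4, 1, 2, 4, 1, 2 days — not constant, but cyclic with period 3.
The events fall on every Tuesday, Saturday and Sunday.
Next Saturday: 2030-08-10.
Next Sunday: 2030-08-11.
Next Tuesday: 2030-08-13.

2030-08-13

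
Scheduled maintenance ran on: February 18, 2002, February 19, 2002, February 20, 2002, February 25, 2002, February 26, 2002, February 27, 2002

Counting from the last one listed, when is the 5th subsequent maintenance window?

Every event lands on a Monday or Tuesday or Wednesday (gaps cycle 1, 1, 5, 1, 1).
So the schedule is: every Monday, Tuesday and Wednesday.
Next Monday: March 4, 2002.
Next Tuesday: March 5, 2002.
The following Wednesday is March 6, 2002.
Next Monday: March 11, 2002.
The following Tuesday is March 12, 2002.

March 12, 2002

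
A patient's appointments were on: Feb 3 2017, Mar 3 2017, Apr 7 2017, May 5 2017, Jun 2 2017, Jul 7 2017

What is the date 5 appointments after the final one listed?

Dec 1 2017

Gaps: 28, 35, 28, 28, 35 days — a mix of 28 and 35. Every date is a Friday.
Each is the 1st Friday of its month.
August 2017 — 1st Friday is Aug 4 2017.
1st Friday of September 2017: Sep 1 2017.
1st Friday of October 2017: Oct 6 2017.
1st Friday of November 2017: Nov 3 2017.
1st Friday of December 2017: Dec 1 2017.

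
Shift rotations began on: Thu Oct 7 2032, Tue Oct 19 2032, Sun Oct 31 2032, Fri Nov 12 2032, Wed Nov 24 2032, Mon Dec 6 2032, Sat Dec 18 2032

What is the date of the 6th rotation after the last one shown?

Mon Feb 28 2033

Gaps between consecutive events: 12, 12, 12, 12, 12, 12 days — a constant 12-day interval.
Sat Dec 18 2032 + 12 days = Thu Dec 30 2032.
Thu Dec 30 2032 + 12 days = Tue Jan 11 2033.
Tue Jan 11 2033 + 12 days = Sun Jan 23 2033.
Sun Jan 23 2033 + 12 days = Fri Feb 4 2033.
Fri Feb 4 2033 + 12 days = Wed Feb 16 2033.
Wed Feb 16 2033 + 12 days = Mon Feb 28 2033.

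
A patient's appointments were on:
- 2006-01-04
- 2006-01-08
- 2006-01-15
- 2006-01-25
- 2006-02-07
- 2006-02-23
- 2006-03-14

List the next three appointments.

2006-04-05, 2006-04-30, 2006-05-28

The spacing grows by 3 each time: 4, 7, 10, 13, 16, 19 days.
Next gap: 22 days. 2006-03-14 + 22 days = 2006-04-05.
Next gap: 25 days. 2006-04-05 + 25 days = 2006-04-30.
Next gap: 28 days. 2006-04-30 + 28 days = 2006-05-28.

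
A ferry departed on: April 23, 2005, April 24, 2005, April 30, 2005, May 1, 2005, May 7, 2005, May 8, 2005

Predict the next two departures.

Gaps: 1, 6, 1, 6, 1 days — not constant, but cyclic with period 2.
The events fall on every Saturday and Sunday.
Next Saturday: May 14, 2005.
Next Sunday: May 15, 2005.

May 14, 2005; May 15, 2005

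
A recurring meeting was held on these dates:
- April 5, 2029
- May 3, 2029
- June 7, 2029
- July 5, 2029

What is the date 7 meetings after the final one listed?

All dates are Thursdays, 28, 35, 28 days apart.
Specifically, the 1st Thursday of each month.
1st Thursday of August 2029: August 2, 2029.
1st Thursday of September 2029: September 6, 2029.
October 2029 — 1st Thursday is October 4, 2029.
1st Thursday of November 2029: November 1, 2029.
1st Thursday of December 2029: December 6, 2029.
January 2030 — 1st Thursday is January 3, 2030.
1st Thursday of February 2030: February 7, 2030.

February 7, 2030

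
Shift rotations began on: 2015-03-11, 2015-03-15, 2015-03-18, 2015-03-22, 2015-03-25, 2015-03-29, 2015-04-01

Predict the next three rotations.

The gap pattern 4, 3, 4, 3, 4, 3 repeats every 2 events.
These are the Wednesdays and Sundays of each week.
Next Sunday: 2015-04-05.
The following Wednesday is 2015-04-08.
Next Sunday: 2015-04-12.

2015-04-05, 2015-04-08, 2015-04-12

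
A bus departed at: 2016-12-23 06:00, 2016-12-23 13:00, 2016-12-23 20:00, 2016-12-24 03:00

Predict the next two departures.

2016-12-24 10:00, 2016-12-24 17:00

Gaps: 7, 7, 7 hours — each event is 7 hours after the previous one.
2016-12-24 03:00 + 7 h = 2016-12-24 10:00.
2016-12-24 10:00 + 7 h = 2016-12-24 17:00.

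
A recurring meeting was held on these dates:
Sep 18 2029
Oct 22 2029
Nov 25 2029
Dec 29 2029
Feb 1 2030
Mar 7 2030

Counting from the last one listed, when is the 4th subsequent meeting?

Jul 21 2030

The spacing is 34, 34, 34, 34, 34 days — always 34 days.
Mar 7 2030 + 34 days = Apr 10 2030.
Apr 10 2030 + 34 days = May 14 2030.
May 14 2030 + 34 days = Jun 17 2030.
Jun 17 2030 + 34 days = Jul 21 2030.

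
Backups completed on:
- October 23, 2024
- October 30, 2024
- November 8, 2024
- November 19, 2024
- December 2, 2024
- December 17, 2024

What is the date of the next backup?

Gaps: 7, 9, 11, 13, 15 days — each gap is 2 larger than the previous one.
Next gap: 17 days. December 17, 2024 + 17 days = January 3, 2025.

January 3, 2025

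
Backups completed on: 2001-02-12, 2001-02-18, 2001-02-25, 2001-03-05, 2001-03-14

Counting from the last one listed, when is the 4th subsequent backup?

2001-04-29

Intervals are 6, 7, 8, 9 days — an arithmetic progression with common difference 1.
Next gap: 10 days. 2001-03-14 + 10 days = 2001-03-24.
Next gap: 11 days. 2001-03-24 + 11 days = 2001-04-04.
Next gap: 12 days. 2001-04-04 + 12 days = 2001-04-16.
Next gap: 13 days. 2001-04-16 + 13 days = 2001-04-29.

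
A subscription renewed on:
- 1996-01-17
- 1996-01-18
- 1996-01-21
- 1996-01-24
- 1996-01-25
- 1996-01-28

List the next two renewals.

1996-01-31, 1996-02-01

The gap pattern 1, 3, 3, 1, 3 repeats every 3 events.
These are the Wednesdays, Thursdays and Sundays of each week.
The following Wednesday is 1996-01-31.
Next Thursday: 1996-02-01.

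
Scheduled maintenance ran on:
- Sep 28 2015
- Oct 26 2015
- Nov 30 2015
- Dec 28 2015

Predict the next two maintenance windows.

Jan 25 2016, Feb 29 2016

All Mondays; the gaps (28, 35, 28) vary with month length.
This is the last Monday of each month.
Last Monday of January 2016: Jan 25 2016.
Last Monday of February 2016: Feb 29 2016.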